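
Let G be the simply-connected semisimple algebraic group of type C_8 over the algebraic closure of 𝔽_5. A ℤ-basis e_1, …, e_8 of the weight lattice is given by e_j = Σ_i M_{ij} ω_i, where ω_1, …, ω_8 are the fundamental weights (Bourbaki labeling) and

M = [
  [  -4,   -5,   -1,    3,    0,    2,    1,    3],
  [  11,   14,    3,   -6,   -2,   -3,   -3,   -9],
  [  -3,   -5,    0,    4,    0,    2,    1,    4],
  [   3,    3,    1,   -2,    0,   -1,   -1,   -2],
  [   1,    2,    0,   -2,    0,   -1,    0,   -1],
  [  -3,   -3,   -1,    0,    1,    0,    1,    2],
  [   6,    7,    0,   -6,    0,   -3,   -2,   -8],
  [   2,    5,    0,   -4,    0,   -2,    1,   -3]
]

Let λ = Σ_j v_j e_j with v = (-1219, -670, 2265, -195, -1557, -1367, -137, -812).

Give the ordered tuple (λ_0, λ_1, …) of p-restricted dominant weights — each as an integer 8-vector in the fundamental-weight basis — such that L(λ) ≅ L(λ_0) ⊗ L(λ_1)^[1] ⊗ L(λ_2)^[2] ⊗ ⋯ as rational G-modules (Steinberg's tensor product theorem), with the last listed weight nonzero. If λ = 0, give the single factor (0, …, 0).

Change of basis e → ω: c = M·v where v = (-1219, -670, 2265, -195, -1557, -1367, -137, -812):
  c_1 = (-4)·(-1219) + (-5)·(-670) + (-1)·(2265) + (3)·(-195) + (0)·(-1557) + (2)·(-1367) + (1)·(-137) + (3)·(-812) = 69
  c_2 = (11)·(-1219) + (14)·(-670) + 3·2265 + (-6)·(-195) + (-2)·(-1557) + (-3)·(-1367) + (-3)·(-137) + (-9)·(-812) = 110
  c_3 = (-3)·(-1219) + (-5)·(-670) + 0·2265 + (4)·(-195) + (0)·(-1557) + (2)·(-1367) + (1)·(-137) + (4)·(-812) = 108
  c_4 = (3)·(-1219) + (3)·(-670) + 1·2265 + (-2)·(-195) + (0)·(-1557) + (-1)·(-1367) + (-1)·(-137) + (-2)·(-812) = 116
  c_5 = (1)·(-1219) + (2)·(-670) + 0·2265 + (-2)·(-195) + (0)·(-1557) + (-1)·(-1367) + (0)·(-137) + (-1)·(-812) = 10
  c_6 = (-3)·(-1219) + (-3)·(-670) + (-1)·(2265) + (0)·(-195) + (1)·(-1557) + (0)·(-1367) + (1)·(-137) + (2)·(-812) = 84
  c_7 = (6)·(-1219) + (7)·(-670) + 0·2265 + (-6)·(-195) + (0)·(-1557) + (-3)·(-1367) + (-2)·(-137) + (-8)·(-812) = 37
  c_8 = (2)·(-1219) + (5)·(-670) + 0·2265 + (-4)·(-195) + (0)·(-1557) + (-2)·(-1367) + (1)·(-137) + (-3)·(-812) = 25
p = 5; digits c_i = Σ_j d_{ij}·5^j, 0 ≤ d_{ij} < 5:
  c_1 = 69 = 4·5^0 + 3·5^1 + 2·5^2
  c_2 = 110 = 0·5^0 + 2·5^1 + 4·5^2
  c_3 = 108 = 3·5^0 + 1·5^1 + 4·5^2
  c_4 = 116 = 1·5^0 + 3·5^1 + 4·5^2
  c_5 = 10 = 0·5^0 + 2·5^1
  c_6 = 84 = 4·5^0 + 1·5^1 + 3·5^2
  c_7 = 37 = 2·5^0 + 2·5^1 + 1·5^2
  c_8 = 25 = 0·5^0 + 0·5^1 + 1·5^2
Factor λ_0 = (4, 0, 3, 1, 0, 4, 2, 0)
Factor λ_1 = (3, 2, 1, 3, 2, 1, 2, 0)
Factor λ_2 = (2, 4, 4, 4, 0, 3, 1, 1)

((4, 0, 3, 1, 0, 4, 2, 0), (3, 2, 1, 3, 2, 1, 2, 0), (2, 4, 4, 4, 0, 3, 1, 1))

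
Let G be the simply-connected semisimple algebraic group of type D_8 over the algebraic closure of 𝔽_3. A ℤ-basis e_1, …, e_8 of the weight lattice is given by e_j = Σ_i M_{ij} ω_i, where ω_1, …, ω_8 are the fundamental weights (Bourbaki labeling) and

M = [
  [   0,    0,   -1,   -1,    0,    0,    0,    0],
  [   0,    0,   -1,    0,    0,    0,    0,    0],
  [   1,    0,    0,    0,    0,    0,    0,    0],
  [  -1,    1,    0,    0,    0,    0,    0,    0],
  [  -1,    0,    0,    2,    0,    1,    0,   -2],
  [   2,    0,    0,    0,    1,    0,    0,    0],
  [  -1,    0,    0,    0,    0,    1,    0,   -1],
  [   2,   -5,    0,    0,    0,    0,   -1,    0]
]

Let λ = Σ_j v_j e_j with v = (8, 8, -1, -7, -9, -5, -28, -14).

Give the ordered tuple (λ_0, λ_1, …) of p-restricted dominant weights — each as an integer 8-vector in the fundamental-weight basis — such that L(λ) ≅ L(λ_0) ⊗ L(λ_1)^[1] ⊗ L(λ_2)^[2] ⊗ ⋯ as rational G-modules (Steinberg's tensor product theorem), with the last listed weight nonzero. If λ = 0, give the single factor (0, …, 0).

((2, 1, 2, 0, 1, 1, 1, 1), (2, 0, 2, 0, 0, 2, 0, 1))

Change of basis e → ω: c = M·v where v = (8, 8, -1, -7, -9, -5, -28, -14):
  c_1 = 0*8 + 0*8 + -1*-1 + -1*-7 + 0*-9 + 0*-5 + 0*-28 + 0*-14 = 8
  c_2 = 0*8 + 0*8 + -1*-1 + 0*-7 + 0*-9 + 0*-5 + 0*-28 + 0*-14 = 1
  c_3 = 1*8 + 0*8 + 0*-1 + 0*-7 + 0*-9 + 0*-5 + 0*-28 + 0*-14 = 8
  c_4 = -1*8 + 1*8 + 0*-1 + 0*-7 + 0*-9 + 0*-5 + 0*-28 + 0*-14 = 0
  c_5 = -1*8 + 0*8 + 0*-1 + 2*-7 + 0*-9 + 1*-5 + 0*-28 + -2*-14 = 1
  c_6 = 2*8 + 0*8 + 0*-1 + 0*-7 + 1*-9 + 0*-5 + 0*-28 + 0*-14 = 7
  c_7 = -1*8 + 0*8 + 0*-1 + 0*-7 + 0*-9 + 1*-5 + 0*-28 + -1*-14 = 1
  c_8 = 2*8 + -5*8 + 0*-1 + 0*-7 + 0*-9 + 0*-5 + -1*-28 + 0*-14 = 4
Base-3 expansion of each c_i:
  c_1 = 8 = 2·3^0 + 2·3^1
  c_2 = 1 = 1·3^0
  c_3 = 8 = 2·3^0 + 2·3^1
  c_4 = 0
  c_5 = 1 = 1·3^0
  c_6 = 7 = 1·3^0 + 2·3^1
  c_7 = 1 = 1·3^0
  c_8 = 4 = 1·3^0 + 1·3^1
p-restricted factor λ_0 = (2, 1, 2, 0, 1, 1, 1, 1)
p-restricted factor λ_1 = (2, 0, 2, 0, 0, 2, 0, 1)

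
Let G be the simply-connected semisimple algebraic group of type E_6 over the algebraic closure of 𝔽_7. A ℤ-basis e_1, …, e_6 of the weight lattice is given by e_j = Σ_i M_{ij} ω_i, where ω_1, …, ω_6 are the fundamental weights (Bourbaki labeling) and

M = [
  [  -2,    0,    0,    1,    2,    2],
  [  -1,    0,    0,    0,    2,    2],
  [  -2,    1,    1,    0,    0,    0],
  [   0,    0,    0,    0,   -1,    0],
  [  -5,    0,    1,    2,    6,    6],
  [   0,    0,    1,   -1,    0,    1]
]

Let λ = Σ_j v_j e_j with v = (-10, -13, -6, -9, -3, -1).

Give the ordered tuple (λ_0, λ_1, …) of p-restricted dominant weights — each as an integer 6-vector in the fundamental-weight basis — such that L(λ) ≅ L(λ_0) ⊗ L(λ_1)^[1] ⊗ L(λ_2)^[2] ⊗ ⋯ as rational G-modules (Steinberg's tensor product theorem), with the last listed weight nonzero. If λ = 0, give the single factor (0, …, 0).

Compute c_i = Σ_j M_{ij} v_j with v = (-10, -13, -6, -9, -3, -1):
  c_1 = -2*-10 + 0*-13 + 0*-6 + 1*-9 + 2*-3 + 2*-1 = 3
  c_2 = -1*-10 + 0*-13 + 0*-6 + 0*-9 + 2*-3 + 2*-1 = 2
  c_3 = -2*-10 + 1*-13 + 1*-6 + 0*-9 + 0*-3 + 0*-1 = 1
  c_4 = 0*-10 + 0*-13 + 0*-6 + 0*-9 + -1*-3 + 0*-1 = 3
  c_5 = -5*-10 + 0*-13 + 1*-6 + 2*-9 + 6*-3 + 6*-1 = 2
  c_6 = 0*-10 + 0*-13 + 1*-6 + -1*-9 + 0*-3 + 1*-1 = 2
Writing each c_i in base p = 7:
  c_1 = 3 = 3·7^0
  c_2 = 2 = 2·7^0
  c_3 = 1 = 1·7^0
  c_4 = 3 = 3·7^0
  c_5 = 2 = 2·7^0
  c_6 = 2 = 2·7^0
p-restricted factor λ_0 = (3, 2, 1, 3, 2, 2)

((3, 2, 1, 3, 2, 2),)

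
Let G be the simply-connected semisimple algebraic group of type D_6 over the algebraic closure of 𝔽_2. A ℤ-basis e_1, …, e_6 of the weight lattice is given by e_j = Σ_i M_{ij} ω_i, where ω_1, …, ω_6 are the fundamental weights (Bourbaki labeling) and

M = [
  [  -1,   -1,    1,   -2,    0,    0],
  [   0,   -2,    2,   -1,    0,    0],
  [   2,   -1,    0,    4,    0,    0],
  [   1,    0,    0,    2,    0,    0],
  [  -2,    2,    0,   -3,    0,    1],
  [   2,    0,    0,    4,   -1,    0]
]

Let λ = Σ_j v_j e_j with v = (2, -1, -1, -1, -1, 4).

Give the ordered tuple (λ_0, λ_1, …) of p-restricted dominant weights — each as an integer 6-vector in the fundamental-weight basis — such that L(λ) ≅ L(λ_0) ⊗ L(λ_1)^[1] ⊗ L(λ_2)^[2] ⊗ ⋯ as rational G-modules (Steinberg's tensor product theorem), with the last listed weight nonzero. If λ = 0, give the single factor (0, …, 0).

((0, 1, 1, 0, 1, 1),)

ω-coordinates c = M·v, v = (2, -1, -1, -1, -1, 4):
  c_1 = -1*2 + -1*-1 + 1*-1 + -2*-1 + 0*-1 + 0*4 = 0
  c_2 = 0*2 + -2*-1 + 2*-1 + -1*-1 + 0*-1 + 0*4 = 1
  c_3 = 2*2 + -1*-1 + 0*-1 + 4*-1 + 0*-1 + 0*4 = 1
  c_4 = 1*2 + 0*-1 + 0*-1 + 2*-1 + 0*-1 + 0*4 = 0
  c_5 = -2*2 + 2*-1 + 0*-1 + -3*-1 + 0*-1 + 1*4 = 1
  c_6 = 2*2 + 0*-1 + 0*-1 + 4*-1 + -1*-1 + 0*4 = 1
Base-2 expansion of each c_i:
  c_1 = 0
  c_2 = 1 = 1·2^0
  c_3 = 1 = 1·2^0
  c_4 = 0
  c_5 = 1 = 1·2^0
  c_6 = 1 = 1·2^0
λ_0 = (0, 1, 1, 0, 1, 1)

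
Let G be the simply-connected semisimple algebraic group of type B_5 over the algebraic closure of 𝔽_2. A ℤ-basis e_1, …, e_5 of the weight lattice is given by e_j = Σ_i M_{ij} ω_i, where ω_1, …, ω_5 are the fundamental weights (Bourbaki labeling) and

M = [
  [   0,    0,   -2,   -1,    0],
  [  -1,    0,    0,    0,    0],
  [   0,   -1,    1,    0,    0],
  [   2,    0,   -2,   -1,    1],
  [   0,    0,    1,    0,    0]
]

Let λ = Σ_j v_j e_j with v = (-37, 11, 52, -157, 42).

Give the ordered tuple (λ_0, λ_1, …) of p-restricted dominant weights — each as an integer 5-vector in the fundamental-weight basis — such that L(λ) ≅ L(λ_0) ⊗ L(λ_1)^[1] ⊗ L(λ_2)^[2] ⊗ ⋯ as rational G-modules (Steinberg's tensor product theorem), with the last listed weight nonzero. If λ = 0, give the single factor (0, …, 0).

Compute c_i = Σ_j M_{ij} v_j with v = (-37, 11, 52, -157, 42):
  c_1 = (0)·(-37) + 0·11 + (-2)·(52) + (-1)·(-157) + 0·42 = 53
  c_2 = (-1)·(-37) + 0·11 + 0·52 + (0)·(-157) + 0·42 = 37
  c_3 = (0)·(-37) + (-1)·(11) + 1·52 + (0)·(-157) + 0·42 = 41
  c_4 = (2)·(-37) + 0·11 + (-2)·(52) + (-1)·(-157) + 1·42 = 21
  c_5 = (0)·(-37) + 0·11 + 1·52 + (0)·(-157) + 0·42 = 52
Base-2 expansion of each c_i:
  c_1 = 53 = 1·2^0 + 0·2^1 + 1·2^2 + 0·2^3 + 1·2^4 + 1·2^5
  c_2 = 37 = 1·2^0 + 0·2^1 + 1·2^2 + 0·2^3 + 0·2^4 + 1·2^5
  c_3 = 41 = 1·2^0 + 0·2^1 + 0·2^2 + 1·2^3 + 0·2^4 + 1·2^5
  c_4 = 21 = 1·2^0 + 0·2^1 + 1·2^2 + 0·2^3 + 1·2^4
  c_5 = 52 = 0·2^0 + 0·2^1 + 1·2^2 + 0·2^3 + 1·2^4 + 1·2^5
λ_0 = (1, 1, 1, 1, 0)
λ_1 = (0, 0, 0, 0, 0)
λ_2 = (1, 1, 0, 1, 1)
λ_3 = (0, 0, 1, 0, 0)
λ_4 = (1, 0, 0, 1, 1)
λ_5 = (1, 1, 1, 0, 1)

((1, 1, 1, 1, 0), (0, 0, 0, 0, 0), (1, 1, 0, 1, 1), (0, 0, 1, 0, 0), (1, 0, 0, 1, 1), (1, 1, 1, 0, 1))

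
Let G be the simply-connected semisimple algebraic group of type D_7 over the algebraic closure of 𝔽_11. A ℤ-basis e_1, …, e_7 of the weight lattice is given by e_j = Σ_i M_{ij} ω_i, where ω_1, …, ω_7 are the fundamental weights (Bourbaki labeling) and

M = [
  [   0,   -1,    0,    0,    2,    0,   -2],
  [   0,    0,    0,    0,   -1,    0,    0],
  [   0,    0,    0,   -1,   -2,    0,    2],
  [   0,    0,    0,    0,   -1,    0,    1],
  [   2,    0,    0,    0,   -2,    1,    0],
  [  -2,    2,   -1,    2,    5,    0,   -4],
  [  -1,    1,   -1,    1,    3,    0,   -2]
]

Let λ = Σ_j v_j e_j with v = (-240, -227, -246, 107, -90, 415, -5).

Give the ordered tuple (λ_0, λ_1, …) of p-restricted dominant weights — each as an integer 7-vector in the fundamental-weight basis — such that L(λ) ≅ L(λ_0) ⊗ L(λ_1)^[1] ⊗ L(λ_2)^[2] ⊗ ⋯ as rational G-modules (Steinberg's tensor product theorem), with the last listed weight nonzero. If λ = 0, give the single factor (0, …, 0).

((2, 2, 8, 8, 5, 1, 7), (5, 8, 5, 7, 10, 5, 9))

Change of basis e → ω: c = M·v where v = (-240, -227, -246, 107, -90, 415, -5):
  c_1 = (0)·(-240) + (-1)·(-227) + (0)·(-246) + 0·107 + (2)·(-90) + 0·415 + (-2)·(-5) = 57
  c_2 = (0)·(-240) + (0)·(-227) + (0)·(-246) + 0·107 + (-1)·(-90) + 0·415 + (0)·(-5) = 90
  c_3 = (0)·(-240) + (0)·(-227) + (0)·(-246) + (-1)·(107) + (-2)·(-90) + 0·415 + (2)·(-5) = 63
  c_4 = (0)·(-240) + (0)·(-227) + (0)·(-246) + 0·107 + (-1)·(-90) + 0·415 + (1)·(-5) = 85
  c_5 = (2)·(-240) + (0)·(-227) + (0)·(-246) + 0·107 + (-2)·(-90) + 1·415 + (0)·(-5) = 115
  c_6 = (-2)·(-240) + (2)·(-227) + (-1)·(-246) + 2·107 + (5)·(-90) + 0·415 + (-4)·(-5) = 56
  c_7 = (-1)·(-240) + (1)·(-227) + (-1)·(-246) + 1·107 + (3)·(-90) + 0·415 + (-2)·(-5) = 106
Writing each c_i in base p = 11:
  c_1 = 57 = 2·11^0 + 5·11^1
  c_2 = 90 = 2·11^0 + 8·11^1
  c_3 = 63 = 8·11^0 + 5·11^1
  c_4 = 85 = 8·11^0 + 7·11^1
  c_5 = 115 = 5·11^0 + 10·11^1
  c_6 = 56 = 1·11^0 + 5·11^1
  c_7 = 106 = 7·11^0 + 9·11^1
p-restricted factor λ_0 = (2, 2, 8, 8, 5, 1, 7)
p-restricted factor λ_1 = (5, 8, 5, 7, 10, 5, 9)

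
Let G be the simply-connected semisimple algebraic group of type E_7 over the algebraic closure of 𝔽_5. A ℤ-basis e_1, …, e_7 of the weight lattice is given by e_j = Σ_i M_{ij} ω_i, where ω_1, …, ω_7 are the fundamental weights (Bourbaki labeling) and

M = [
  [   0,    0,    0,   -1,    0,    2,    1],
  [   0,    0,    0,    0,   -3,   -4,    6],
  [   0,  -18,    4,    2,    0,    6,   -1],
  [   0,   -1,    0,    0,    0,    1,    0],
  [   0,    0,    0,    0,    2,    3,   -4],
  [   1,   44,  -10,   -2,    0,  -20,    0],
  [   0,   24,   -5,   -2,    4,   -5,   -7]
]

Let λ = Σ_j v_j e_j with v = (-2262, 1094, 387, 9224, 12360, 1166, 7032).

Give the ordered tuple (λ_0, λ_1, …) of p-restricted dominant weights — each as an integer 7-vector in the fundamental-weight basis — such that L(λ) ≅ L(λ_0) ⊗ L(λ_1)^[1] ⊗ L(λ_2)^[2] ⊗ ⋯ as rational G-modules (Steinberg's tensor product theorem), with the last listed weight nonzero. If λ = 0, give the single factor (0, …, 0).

Converting to the ω-basis (c_i = row i of M dotted with v = (-2262, 1094, 387, 9224, 12360, 1166, 7032)):
  c_1 = (0)·(-2262) + (0)·(1094) + (0)·(387) + (-1)·(9224) + (0)·(12360) + (2)·(1166) + (1)·(7032) = 140
  c_2 = (0)·(-2262) + (0)·(1094) + (0)·(387) + (0)·(9224) + (-3)·(12360) + (-4)·(1166) + (6)·(7032) = 448
  c_3 = (0)·(-2262) + (-18)·(1094) + (4)·(387) + (2)·(9224) + (0)·(12360) + (6)·(1166) + (-1)·(7032) = 268
  c_4 = (0)·(-2262) + (-1)·(1094) + (0)·(387) + (0)·(9224) + (0)·(12360) + (1)·(1166) + (0)·(7032) = 72
  c_5 = (0)·(-2262) + (0)·(1094) + (0)·(387) + (0)·(9224) + (2)·(12360) + (3)·(1166) + (-4)·(7032) = 90
  c_6 = (1)·(-2262) + (44)·(1094) + (-10)·(387) + (-2)·(9224) + (0)·(12360) + (-20)·(1166) + (0)·(7032) = 236
  c_7 = (0)·(-2262) + (24)·(1094) + (-5)·(387) + (-2)·(9224) + (4)·(12360) + (-5)·(1166) + (-7)·(7032) = 259
Base-5 expansion of each c_i:
  c_1 = 140 = 0·5^0 + 3·5^1 + 0·5^2 + 1·5^3
  c_2 = 448 = 3·5^0 + 4·5^1 + 2·5^2 + 3·5^3
  c_3 = 268 = 3·5^0 + 3·5^1 + 0·5^2 + 2·5^3
  c_4 = 72 = 2·5^0 + 4·5^1 + 2·5^2
  c_5 = 90 = 0·5^0 + 3·5^1 + 3·5^2
  c_6 = 236 = 1·5^0 + 2·5^1 + 4·5^2 + 1·5^3
  c_7 = 259 = 4·5^0 + 1·5^1 + 0·5^2 + 2·5^3
p-restricted factor λ_0 = (0, 3, 3, 2, 0, 1, 4)
p-restricted factor λ_1 = (3, 4, 3, 4, 3, 2, 1)
p-restricted factor λ_2 = (0, 2, 0, 2, 3, 4, 0)
p-restricted factor λ_3 = (1, 3, 2, 0, 0, 1, 2)

((0, 3, 3, 2, 0, 1, 4), (3, 4, 3, 4, 3, 2, 1), (0, 2, 0, 2, 3, 4, 0), (1, 3, 2, 0, 0, 1, 2))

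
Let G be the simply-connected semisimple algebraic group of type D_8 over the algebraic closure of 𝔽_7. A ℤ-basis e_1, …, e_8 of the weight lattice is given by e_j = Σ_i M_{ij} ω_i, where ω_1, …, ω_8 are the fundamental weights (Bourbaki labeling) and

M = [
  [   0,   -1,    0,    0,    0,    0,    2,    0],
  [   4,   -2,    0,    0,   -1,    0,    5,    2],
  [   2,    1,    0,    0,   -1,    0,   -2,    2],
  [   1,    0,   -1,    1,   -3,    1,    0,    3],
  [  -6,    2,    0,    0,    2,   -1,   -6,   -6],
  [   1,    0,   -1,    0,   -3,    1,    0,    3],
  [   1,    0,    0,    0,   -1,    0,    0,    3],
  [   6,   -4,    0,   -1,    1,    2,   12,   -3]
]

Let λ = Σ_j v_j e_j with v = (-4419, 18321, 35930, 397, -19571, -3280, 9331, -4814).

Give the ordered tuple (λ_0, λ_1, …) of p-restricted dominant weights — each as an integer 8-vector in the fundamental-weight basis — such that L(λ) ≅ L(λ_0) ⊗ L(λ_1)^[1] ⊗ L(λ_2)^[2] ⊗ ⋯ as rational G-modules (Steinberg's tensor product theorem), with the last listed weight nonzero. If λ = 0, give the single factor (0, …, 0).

((5, 5, 1, 3, 3, 5, 3, 4), (6, 3, 4, 1, 6, 0, 3, 5), (6, 4, 1, 0, 3, 6, 0, 1), (0, 6, 2, 3, 0, 1, 2, 0))

ω-coordinates c = M·v, v = (-4419, 18321, 35930, 397, -19571, -3280, 9331, -4814):
  c_1 = (0)·(-4419) + (-1)·(18321) + 0·35930 + 0·397 + (0)·(-19571) + (0)·(-3280) + 2·9331 + (0)·(-4814) = 341
  c_2 = (4)·(-4419) + (-2)·(18321) + 0·35930 + 0·397 + (-1)·(-19571) + (0)·(-3280) + 5·9331 + (2)·(-4814) = 2280
  c_3 = (2)·(-4419) + 1·18321 + 0·35930 + 0·397 + (-1)·(-19571) + (0)·(-3280) + (-2)·(9331) + (2)·(-4814) = 764
  c_4 = (1)·(-4419) + 0·18321 + (-1)·(35930) + 1·397 + (-3)·(-19571) + (1)·(-3280) + 0·9331 + (3)·(-4814) = 1039
  c_5 = (-6)·(-4419) + 2·18321 + 0·35930 + 0·397 + (2)·(-19571) + (-1)·(-3280) + (-6)·(9331) + (-6)·(-4814) = 192
  c_6 = (1)·(-4419) + 0·18321 + (-1)·(35930) + 0·397 + (-3)·(-19571) + (1)·(-3280) + 0·9331 + (3)·(-4814) = 642
  c_7 = (1)·(-4419) + 0·18321 + 0·35930 + 0·397 + (-1)·(-19571) + (0)·(-3280) + 0·9331 + (3)·(-4814) = 710
  c_8 = (6)·(-4419) + (-4)·(18321) + 0·35930 + (-1)·(397) + (1)·(-19571) + (2)·(-3280) + 12·9331 + (-3)·(-4814) = 88
Writing each c_i in base p = 7:
  c_1 = 341 = 5·7^0 + 6·7^1 + 6·7^2
  c_2 = 2280 = 5·7^0 + 3·7^1 + 4·7^2 + 6·7^3
  c_3 = 764 = 1·7^0 + 4·7^1 + 1·7^2 + 2·7^3
  c_4 = 1039 = 3·7^0 + 1·7^1 + 0·7^2 + 3·7^3
  c_5 = 192 = 3·7^0 + 6·7^1 + 3·7^2
  c_6 = 642 = 5·7^0 + 0·7^1 + 6·7^2 + 1·7^3
  c_7 = 710 = 3·7^0 + 3·7^1 + 0·7^2 + 2·7^3
  c_8 = 88 = 4·7^0 + 5·7^1 + 1·7^2
λ_0 = (5, 5, 1, 3, 3, 5, 3, 4)
λ_1 = (6, 3, 4, 1, 6, 0, 3, 5)
λ_2 = (6, 4, 1, 0, 3, 6, 0, 1)
λ_3 = (0, 6, 2, 3, 0, 1, 2, 0)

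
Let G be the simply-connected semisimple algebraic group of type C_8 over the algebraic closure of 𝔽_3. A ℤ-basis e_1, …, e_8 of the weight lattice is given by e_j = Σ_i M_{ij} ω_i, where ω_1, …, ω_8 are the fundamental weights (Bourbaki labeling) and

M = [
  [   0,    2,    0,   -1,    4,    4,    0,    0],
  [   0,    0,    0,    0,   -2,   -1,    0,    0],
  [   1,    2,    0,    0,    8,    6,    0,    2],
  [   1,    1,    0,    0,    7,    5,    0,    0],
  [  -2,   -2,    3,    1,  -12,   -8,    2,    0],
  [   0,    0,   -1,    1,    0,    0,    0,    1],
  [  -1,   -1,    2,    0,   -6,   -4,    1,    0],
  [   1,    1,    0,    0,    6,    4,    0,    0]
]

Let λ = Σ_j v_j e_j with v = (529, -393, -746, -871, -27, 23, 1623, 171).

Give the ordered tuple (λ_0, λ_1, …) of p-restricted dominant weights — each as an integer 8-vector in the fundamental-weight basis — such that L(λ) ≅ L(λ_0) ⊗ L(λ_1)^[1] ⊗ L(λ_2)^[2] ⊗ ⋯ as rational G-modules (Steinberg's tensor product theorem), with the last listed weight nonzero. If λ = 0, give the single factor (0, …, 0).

((0, 1, 1, 2, 2, 1, 2, 0), (2, 1, 2, 2, 1, 0, 0, 1), (1, 0, 0, 0, 0, 2, 1, 1), (2, 1, 0, 2, 0, 1, 2, 2))

Change of basis e → ω: c = M·v where v = (529, -393, -746, -871, -27, 23, 1623, 171):
  c_1 = 0·529 + (2)·(-393) + (0)·(-746) + (-1)·(-871) + (4)·(-27) + 4·23 + 0·1623 + 0·171 = 69
  c_2 = 0·529 + (0)·(-393) + (0)·(-746) + (0)·(-871) + (-2)·(-27) + (-1)·(23) + 0·1623 + 0·171 = 31
  c_3 = 1·529 + (2)·(-393) + (0)·(-746) + (0)·(-871) + (8)·(-27) + 6·23 + 0·1623 + 2·171 = 7
  c_4 = 1·529 + (1)·(-393) + (0)·(-746) + (0)·(-871) + (7)·(-27) + 5·23 + 0·1623 + 0·171 = 62
  c_5 = (-2)·(529) + (-2)·(-393) + (3)·(-746) + (1)·(-871) + (-12)·(-27) + (-8)·(23) + 2·1623 + 0·171 = 5
  c_6 = 0·529 + (0)·(-393) + (-1)·(-746) + (1)·(-871) + (0)·(-27) + 0·23 + 0·1623 + 1·171 = 46
  c_7 = (-1)·(529) + (-1)·(-393) + (2)·(-746) + (0)·(-871) + (-6)·(-27) + (-4)·(23) + 1·1623 + 0·171 = 65
  c_8 = 1·529 + (1)·(-393) + (0)·(-746) + (0)·(-871) + (6)·(-27) + 4·23 + 0·1623 + 0·171 = 66
p = 3; digits c_i = Σ_j d_{ij}·3^j, 0 ≤ d_{ij} < 3:
  c_1 = 69 = 0·3^0 + 2·3^1 + 1·3^2 + 2·3^3
  c_2 = 31 = 1·3^0 + 1·3^1 + 0·3^2 + 1·3^3
  c_3 = 7 = 1·3^0 + 2·3^1
  c_4 = 62 = 2·3^0 + 2·3^1 + 0·3^2 + 2·3^3
  c_5 = 5 = 2·3^0 + 1·3^1
  c_6 = 46 = 1·3^0 + 0·3^1 + 2·3^2 + 1·3^3
  c_7 = 65 = 2·3^0 + 0·3^1 + 1·3^2 + 2·3^3
  c_8 = 66 = 0·3^0 + 1·3^1 + 1·3^2 + 2·3^3
Factor λ_0 = (0, 1, 1, 2, 2, 1, 2, 0)
Factor λ_1 = (2, 1, 2, 2, 1, 0, 0, 1)
Factor λ_2 = (1, 0, 0, 0, 0, 2, 1, 1)
Factor λ_3 = (2, 1, 0, 2, 0, 1, 2, 2)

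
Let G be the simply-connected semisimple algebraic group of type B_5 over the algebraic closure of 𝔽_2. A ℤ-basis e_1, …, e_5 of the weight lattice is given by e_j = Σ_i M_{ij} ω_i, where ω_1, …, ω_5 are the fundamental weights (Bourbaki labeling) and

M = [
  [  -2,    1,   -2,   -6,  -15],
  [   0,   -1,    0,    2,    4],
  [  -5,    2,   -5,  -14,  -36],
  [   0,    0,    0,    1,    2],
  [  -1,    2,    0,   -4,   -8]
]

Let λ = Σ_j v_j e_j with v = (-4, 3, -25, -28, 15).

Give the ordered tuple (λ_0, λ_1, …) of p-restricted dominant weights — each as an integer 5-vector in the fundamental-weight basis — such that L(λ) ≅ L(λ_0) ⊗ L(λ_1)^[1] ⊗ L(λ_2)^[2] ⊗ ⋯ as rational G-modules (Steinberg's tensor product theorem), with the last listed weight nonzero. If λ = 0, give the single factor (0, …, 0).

((0, 1, 1, 0, 0), (0, 0, 1, 1, 1), (1, 0, 0, 0, 0))

Change of basis e → ω: c = M·v where v = (-4, 3, -25, -28, 15):
  c_1 = -2*-4 + 1*3 + -2*-25 + -6*-28 + -15*15 = 4
  c_2 = 0*-4 + -1*3 + 0*-25 + 2*-28 + 4*15 = 1
  c_3 = -5*-4 + 2*3 + -5*-25 + -14*-28 + -36*15 = 3
  c_4 = 0*-4 + 0*3 + 0*-25 + 1*-28 + 2*15 = 2
  c_5 = -1*-4 + 2*3 + 0*-25 + -4*-28 + -8*15 = 2
Base-2 expansion of each c_i:
  c_1 = 4 = 0·2^0 + 0·2^1 + 1·2^2
  c_2 = 1 = 1·2^0
  c_3 = 3 = 1·2^0 + 1·2^1
  c_4 = 2 = 0·2^0 + 1·2^1
  c_5 = 2 = 0·2^0 + 1·2^1
p-restricted factor λ_0 = (0, 1, 1, 0, 0)
p-restricted factor λ_1 = (0, 0, 1, 1, 1)
p-restricted factor λ_2 = (1, 0, 0, 0, 0)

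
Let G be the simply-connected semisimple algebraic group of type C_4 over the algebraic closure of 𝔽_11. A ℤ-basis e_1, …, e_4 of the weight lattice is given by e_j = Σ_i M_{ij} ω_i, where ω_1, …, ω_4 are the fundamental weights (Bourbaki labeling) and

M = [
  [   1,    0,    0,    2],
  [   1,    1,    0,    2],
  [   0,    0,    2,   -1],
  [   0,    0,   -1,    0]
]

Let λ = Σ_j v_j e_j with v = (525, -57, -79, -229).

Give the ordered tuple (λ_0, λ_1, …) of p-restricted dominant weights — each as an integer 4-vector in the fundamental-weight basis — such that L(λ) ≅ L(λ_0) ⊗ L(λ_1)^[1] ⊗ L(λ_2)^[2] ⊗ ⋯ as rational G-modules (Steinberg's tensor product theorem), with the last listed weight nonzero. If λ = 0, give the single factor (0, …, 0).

Compute c_i = Σ_j M_{ij} v_j with v = (525, -57, -79, -229):
  c_1 = 1*525 + 0*-57 + 0*-79 + 2*-229 = 67
  c_2 = 1*525 + 1*-57 + 0*-79 + 2*-229 = 10
  c_3 = 0*525 + 0*-57 + 2*-79 + -1*-229 = 71
  c_4 = 0*525 + 0*-57 + -1*-79 + 0*-229 = 79
Expand coordinatewise in base 11:
  c_1 = 67 = 1·11^0 + 6·11^1
  c_2 = 10 = 10·11^0
  c_3 = 71 = 5·11^0 + 6·11^1
  c_4 = 79 = 2·11^0 + 7·11^1
p-restricted factor λ_0 = (1, 10, 5, 2)
p-restricted factor λ_1 = (6, 0, 6, 7)

((1, 10, 5, 2), (6, 0, 6, 7))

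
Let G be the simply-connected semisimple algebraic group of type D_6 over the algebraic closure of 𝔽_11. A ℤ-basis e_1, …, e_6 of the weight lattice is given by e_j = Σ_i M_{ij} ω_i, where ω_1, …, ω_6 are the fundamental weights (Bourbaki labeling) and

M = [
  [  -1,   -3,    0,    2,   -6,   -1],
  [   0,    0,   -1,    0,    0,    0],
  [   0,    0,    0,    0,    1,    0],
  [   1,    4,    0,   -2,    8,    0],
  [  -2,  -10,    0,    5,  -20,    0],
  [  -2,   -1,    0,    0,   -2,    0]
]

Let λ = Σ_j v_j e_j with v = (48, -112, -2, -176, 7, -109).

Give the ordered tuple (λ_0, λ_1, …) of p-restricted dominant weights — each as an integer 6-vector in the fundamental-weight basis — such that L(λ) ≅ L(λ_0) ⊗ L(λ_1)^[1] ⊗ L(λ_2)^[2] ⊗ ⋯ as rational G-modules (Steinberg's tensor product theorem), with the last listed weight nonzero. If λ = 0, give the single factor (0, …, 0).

Converting to the ω-basis (c_i = row i of M dotted with v = (48, -112, -2, -176, 7, -109)):
  c_1 = (-1)·(48) + (-3)·(-112) + (0)·(-2) + (2)·(-176) + (-6)·(7) + (-1)·(-109) = 3
  c_2 = (0)·(48) + (0)·(-112) + (-1)·(-2) + (0)·(-176) + (0)·(7) + (0)·(-109) = 2
  c_3 = (0)·(48) + (0)·(-112) + (0)·(-2) + (0)·(-176) + (1)·(7) + (0)·(-109) = 7
  c_4 = (1)·(48) + (4)·(-112) + (0)·(-2) + (-2)·(-176) + (8)·(7) + (0)·(-109) = 8
  c_5 = (-2)·(48) + (-10)·(-112) + (0)·(-2) + (5)·(-176) + (-20)·(7) + (0)·(-109) = 4
  c_6 = (-2)·(48) + (-1)·(-112) + (0)·(-2) + (0)·(-176) + (-2)·(7) + (0)·(-109) = 2
p = 11; digits c_i = Σ_j d_{ij}·11^j, 0 ≤ d_{ij} < 11:
  c_1 = 3 = 3·11^0
  c_2 = 2 = 2·11^0
  c_3 = 7 = 7·11^0
  c_4 = 8 = 8·11^0
  c_5 = 4 = 4·11^0
  c_6 = 2 = 2·11^0
p-restricted factor λ_0 = (3, 2, 7, 8, 4, 2)

((3, 2, 7, 8, 4, 2),)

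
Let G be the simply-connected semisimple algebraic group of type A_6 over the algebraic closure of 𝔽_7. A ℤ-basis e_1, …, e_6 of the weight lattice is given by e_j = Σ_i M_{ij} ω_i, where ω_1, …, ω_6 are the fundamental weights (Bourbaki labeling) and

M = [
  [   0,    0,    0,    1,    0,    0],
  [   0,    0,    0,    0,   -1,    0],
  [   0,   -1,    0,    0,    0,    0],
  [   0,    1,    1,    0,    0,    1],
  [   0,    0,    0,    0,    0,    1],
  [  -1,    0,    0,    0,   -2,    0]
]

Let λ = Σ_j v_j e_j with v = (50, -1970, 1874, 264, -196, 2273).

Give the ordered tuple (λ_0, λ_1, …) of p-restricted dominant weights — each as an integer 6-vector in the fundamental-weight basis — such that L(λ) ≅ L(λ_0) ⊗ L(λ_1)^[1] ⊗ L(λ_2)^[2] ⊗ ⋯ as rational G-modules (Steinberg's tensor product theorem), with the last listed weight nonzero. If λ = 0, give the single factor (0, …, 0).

((5, 0, 3, 0, 5, 6), (2, 0, 1, 3, 2, 6), (5, 4, 5, 2, 4, 6), (0, 0, 5, 6, 6, 0))

Change of basis e → ω: c = M·v where v = (50, -1970, 1874, 264, -196, 2273):
  c_1 = (0)·(50) + (0)·(-1970) + (0)·(1874) + (1)·(264) + (0)·(-196) + (0)·(2273) = 264
  c_2 = (0)·(50) + (0)·(-1970) + (0)·(1874) + (0)·(264) + (-1)·(-196) + (0)·(2273) = 196
  c_3 = (0)·(50) + (-1)·(-1970) + (0)·(1874) + (0)·(264) + (0)·(-196) + (0)·(2273) = 1970
  c_4 = (0)·(50) + (1)·(-1970) + (1)·(1874) + (0)·(264) + (0)·(-196) + (1)·(2273) = 2177
  c_5 = (0)·(50) + (0)·(-1970) + (0)·(1874) + (0)·(264) + (0)·(-196) + (1)·(2273) = 2273
  c_6 = (-1)·(50) + (0)·(-1970) + (0)·(1874) + (0)·(264) + (-2)·(-196) + (0)·(2273) = 342
Writing each c_i in base p = 7:
  c_1 = 264 = 5·7^0 + 2·7^1 + 5·7^2
  c_2 = 196 = 0·7^0 + 0·7^1 + 4·7^2
  c_3 = 1970 = 3·7^0 + 1·7^1 + 5·7^2 + 5·7^3
  c_4 = 2177 = 0·7^0 + 3·7^1 + 2·7^2 + 6·7^3
  c_5 = 2273 = 5·7^0 + 2·7^1 + 4·7^2 + 6·7^3
  c_6 = 342 = 6·7^0 + 6·7^1 + 6·7^2
λ_0 = (5, 0, 3, 0, 5, 6)
λ_1 = (2, 0, 1, 3, 2, 6)
λ_2 = (5, 4, 5, 2, 4, 6)
λ_3 = (0, 0, 5, 6, 6, 0)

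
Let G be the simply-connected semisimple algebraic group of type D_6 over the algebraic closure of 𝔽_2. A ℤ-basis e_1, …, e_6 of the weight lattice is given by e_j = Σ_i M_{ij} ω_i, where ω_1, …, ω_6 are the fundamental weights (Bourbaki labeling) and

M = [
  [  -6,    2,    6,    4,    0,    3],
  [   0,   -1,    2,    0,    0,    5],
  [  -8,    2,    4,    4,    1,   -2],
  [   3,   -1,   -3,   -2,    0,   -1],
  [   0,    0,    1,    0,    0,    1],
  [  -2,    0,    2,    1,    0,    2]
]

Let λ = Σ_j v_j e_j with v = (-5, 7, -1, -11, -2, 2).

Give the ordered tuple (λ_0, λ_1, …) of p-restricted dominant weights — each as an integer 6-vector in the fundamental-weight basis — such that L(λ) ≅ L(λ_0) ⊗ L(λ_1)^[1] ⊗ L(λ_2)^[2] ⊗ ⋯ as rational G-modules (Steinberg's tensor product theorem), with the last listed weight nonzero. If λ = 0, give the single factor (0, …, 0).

Change of basis e → ω: c = M·v where v = (-5, 7, -1, -11, -2, 2):
  c_1 = (-6)·(-5) + 2·7 + (6)·(-1) + (4)·(-11) + (0)·(-2) + 3·2 = 0
  c_2 = (0)·(-5) + (-1)·(7) + (2)·(-1) + (0)·(-11) + (0)·(-2) + 5·2 = 1
  c_3 = (-8)·(-5) + 2·7 + (4)·(-1) + (4)·(-11) + (1)·(-2) + (-2)·(2) = 0
  c_4 = (3)·(-5) + (-1)·(7) + (-3)·(-1) + (-2)·(-11) + (0)·(-2) + (-1)·(2) = 1
  c_5 = (0)·(-5) + 0·7 + (1)·(-1) + (0)·(-11) + (0)·(-2) + 1·2 = 1
  c_6 = (-2)·(-5) + 0·7 + (2)·(-1) + (1)·(-11) + (0)·(-2) + 2·2 = 1
p = 2; digits c_i = Σ_j d_{ij}·2^j, 0 ≤ d_{ij} < 2:
  c_1 = 0
  c_2 = 1 = 1·2^0
  c_3 = 0
  c_4 = 1 = 1·2^0
  c_5 = 1 = 1·2^0
  c_6 = 1 = 1·2^0
p-restricted factor λ_0 = (0, 1, 0, 1, 1, 1)

((0, 1, 0, 1, 1, 1),)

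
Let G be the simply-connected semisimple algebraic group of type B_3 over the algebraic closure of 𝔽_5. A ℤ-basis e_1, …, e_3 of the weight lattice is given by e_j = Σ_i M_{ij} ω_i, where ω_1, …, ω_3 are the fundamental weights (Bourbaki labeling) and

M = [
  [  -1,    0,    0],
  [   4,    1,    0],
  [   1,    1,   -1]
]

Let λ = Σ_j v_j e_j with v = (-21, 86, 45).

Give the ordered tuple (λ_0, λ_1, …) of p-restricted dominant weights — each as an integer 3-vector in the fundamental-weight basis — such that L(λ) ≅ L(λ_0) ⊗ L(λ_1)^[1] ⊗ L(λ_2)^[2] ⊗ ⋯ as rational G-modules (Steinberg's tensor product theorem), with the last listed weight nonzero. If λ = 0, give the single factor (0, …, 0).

((1, 2, 0), (4, 0, 4))

Change of basis e → ω: c = M·v where v = (-21, 86, 45):
  c_1 = (-1)·(-21) + 0·86 + 0·45 = 21
  c_2 = (4)·(-21) + 1·86 + 0·45 = 2
  c_3 = (1)·(-21) + 1·86 + (-1)·(45) = 20
Expand coordinatewise in base 5:
  c_1 = 21 = 1·5^0 + 4·5^1
  c_2 = 2 = 2·5^0
  c_3 = 20 = 0·5^0 + 4·5^1
Factor λ_0 = (1, 2, 0)
Factor λ_1 = (4, 0, 4)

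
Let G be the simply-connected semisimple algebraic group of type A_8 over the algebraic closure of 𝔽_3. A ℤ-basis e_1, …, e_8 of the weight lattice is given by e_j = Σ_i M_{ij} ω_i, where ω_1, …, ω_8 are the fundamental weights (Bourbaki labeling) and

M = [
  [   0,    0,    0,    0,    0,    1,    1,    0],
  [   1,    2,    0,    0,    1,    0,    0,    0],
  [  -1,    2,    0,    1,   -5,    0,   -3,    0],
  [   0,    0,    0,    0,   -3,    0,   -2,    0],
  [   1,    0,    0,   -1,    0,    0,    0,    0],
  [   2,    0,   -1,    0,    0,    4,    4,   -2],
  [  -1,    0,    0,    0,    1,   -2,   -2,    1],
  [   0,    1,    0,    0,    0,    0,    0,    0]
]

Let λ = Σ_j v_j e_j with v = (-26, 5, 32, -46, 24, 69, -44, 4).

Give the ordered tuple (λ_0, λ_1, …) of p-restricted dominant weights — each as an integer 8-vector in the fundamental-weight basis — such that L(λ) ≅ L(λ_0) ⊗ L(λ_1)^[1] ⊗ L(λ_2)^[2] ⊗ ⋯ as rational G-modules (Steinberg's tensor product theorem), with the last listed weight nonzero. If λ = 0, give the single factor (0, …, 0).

In the fundamental-weight basis, λ has coordinates c = M·v (v = (-26, 5, 32, -46, 24, 69, -44, 4)):
  c_1 = 0*-26 + 0*5 + 0*32 + 0*-46 + 0*24 + 1*69 + 1*-44 + 0*4 = 25
  c_2 = 1*-26 + 2*5 + 0*32 + 0*-46 + 1*24 + 0*69 + 0*-44 + 0*4 = 8
  c_3 = -1*-26 + 2*5 + 0*32 + 1*-46 + -5*24 + 0*69 + -3*-44 + 0*4 = 2
  c_4 = 0*-26 + 0*5 + 0*32 + 0*-46 + -3*24 + 0*69 + -2*-44 + 0*4 = 16
  c_5 = 1*-26 + 0*5 + 0*32 + -1*-46 + 0*24 + 0*69 + 0*-44 + 0*4 = 20
  c_6 = 2*-26 + 0*5 + -1*32 + 0*-46 + 0*24 + 4*69 + 4*-44 + -2*4 = 8
  c_7 = -1*-26 + 0*5 + 0*32 + 0*-46 + 1*24 + -2*69 + -2*-44 + 1*4 = 4
  c_8 = 0*-26 + 1*5 + 0*32 + 0*-46 + 0*24 + 0*69 + 0*-44 + 0*4 = 5
Writing each c_i in base p = 3:
  c_1 = 25 = 1·3^0 + 2·3^1 + 2·3^2
  c_2 = 8 = 2·3^0 + 2·3^1
  c_3 = 2 = 2·3^0
  c_4 = 16 = 1·3^0 + 2·3^1 + 1·3^2
  c_5 = 20 = 2·3^0 + 0·3^1 + 2·3^2
  c_6 = 8 = 2·3^0 + 2·3^1
  c_7 = 4 = 1·3^0 + 1·3^1
  c_8 = 5 = 2·3^0 + 1·3^1
λ_0 = (1, 2, 2, 1, 2, 2, 1, 2)
λ_1 = (2, 2, 0, 2, 0, 2, 1, 1)
λ_2 = (2, 0, 0, 1, 2, 0, 0, 0)

((1, 2, 2, 1, 2, 2, 1, 2), (2, 2, 0, 2, 0, 2, 1, 1), (2, 0, 0, 1, 2, 0, 0, 0))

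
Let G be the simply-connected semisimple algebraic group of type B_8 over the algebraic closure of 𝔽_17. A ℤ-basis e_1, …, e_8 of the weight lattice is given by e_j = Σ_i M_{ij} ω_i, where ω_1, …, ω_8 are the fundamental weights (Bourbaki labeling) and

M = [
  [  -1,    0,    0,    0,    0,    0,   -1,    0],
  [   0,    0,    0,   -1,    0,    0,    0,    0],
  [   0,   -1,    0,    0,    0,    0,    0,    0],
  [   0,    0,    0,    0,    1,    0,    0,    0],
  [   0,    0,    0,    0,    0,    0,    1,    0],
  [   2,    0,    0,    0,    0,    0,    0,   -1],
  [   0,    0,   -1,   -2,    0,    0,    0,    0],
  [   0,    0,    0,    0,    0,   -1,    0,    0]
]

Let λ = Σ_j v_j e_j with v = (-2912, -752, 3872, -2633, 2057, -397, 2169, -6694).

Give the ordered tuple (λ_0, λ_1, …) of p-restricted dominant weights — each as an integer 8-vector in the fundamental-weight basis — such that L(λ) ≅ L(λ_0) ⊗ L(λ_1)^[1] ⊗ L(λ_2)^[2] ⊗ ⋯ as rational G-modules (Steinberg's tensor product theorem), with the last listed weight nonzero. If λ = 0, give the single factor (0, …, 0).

((12, 15, 4, 0, 10, 3, 0, 6), (9, 1, 10, 2, 8, 0, 14, 6), (2, 9, 2, 7, 7, 3, 4, 1))

Compute c_i = Σ_j M_{ij} v_j with v = (-2912, -752, 3872, -2633, 2057, -397, 2169, -6694):
  c_1 = -1*-2912 + 0*-752 + 0*3872 + 0*-2633 + 0*2057 + 0*-397 + -1*2169 + 0*-6694 = 743
  c_2 = 0*-2912 + 0*-752 + 0*3872 + -1*-2633 + 0*2057 + 0*-397 + 0*2169 + 0*-6694 = 2633
  c_3 = 0*-2912 + -1*-752 + 0*3872 + 0*-2633 + 0*2057 + 0*-397 + 0*2169 + 0*-6694 = 752
  c_4 = 0*-2912 + 0*-752 + 0*3872 + 0*-2633 + 1*2057 + 0*-397 + 0*2169 + 0*-6694 = 2057
  c_5 = 0*-2912 + 0*-752 + 0*3872 + 0*-2633 + 0*2057 + 0*-397 + 1*2169 + 0*-6694 = 2169
  c_6 = 2*-2912 + 0*-752 + 0*3872 + 0*-2633 + 0*2057 + 0*-397 + 0*2169 + -1*-6694 = 870
  c_7 = 0*-2912 + 0*-752 + -1*3872 + -2*-2633 + 0*2057 + 0*-397 + 0*2169 + 0*-6694 = 1394
  c_8 = 0*-2912 + 0*-752 + 0*3872 + 0*-2633 + 0*2057 + -1*-397 + 0*2169 + 0*-6694 = 397
Writing each c_i in base p = 17:
  c_1 = 743 = 12·17^0 + 9·17^1 + 2·17^2
  c_2 = 2633 = 15·17^0 + 1·17^1 + 9·17^2
  c_3 = 752 = 4·17^0 + 10·17^1 + 2·17^2
  c_4 = 2057 = 0·17^0 + 2·17^1 + 7·17^2
  c_5 = 2169 = 10·17^0 + 8·17^1 + 7·17^2
  c_6 = 870 = 3·17^0 + 0·17^1 + 3·17^2
  c_7 = 1394 = 0·17^0 + 14·17^1 + 4·17^2
  c_8 = 397 = 6·17^0 + 6·17^1 + 1·17^2
p-restricted factor λ_0 = (12, 15, 4, 0, 10, 3, 0, 6)
p-restricted factor λ_1 = (9, 1, 10, 2, 8, 0, 14, 6)
p-restricted factor λ_2 = (2, 9, 2, 7, 7, 3, 4, 1)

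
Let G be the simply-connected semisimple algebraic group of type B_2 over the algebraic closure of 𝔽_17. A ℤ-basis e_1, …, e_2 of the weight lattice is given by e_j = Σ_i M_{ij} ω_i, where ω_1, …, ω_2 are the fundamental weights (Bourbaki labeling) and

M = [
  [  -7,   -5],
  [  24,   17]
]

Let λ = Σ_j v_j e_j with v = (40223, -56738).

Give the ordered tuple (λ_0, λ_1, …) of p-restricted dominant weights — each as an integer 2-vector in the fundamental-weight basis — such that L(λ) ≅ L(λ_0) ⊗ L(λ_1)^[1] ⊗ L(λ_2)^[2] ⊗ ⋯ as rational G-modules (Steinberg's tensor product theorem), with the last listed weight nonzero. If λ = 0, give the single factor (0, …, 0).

Compute c_i = Σ_j M_{ij} v_j with v = (40223, -56738):
  c_1 = -7*40223 + -5*-56738 = 2129
  c_2 = 24*40223 + 17*-56738 = 806
Expand coordinatewise in base 17:
  c_1 = 2129 = 4·17^0 + 6·17^1 + 7·17^2
  c_2 = 806 = 7·17^0 + 13·17^1 + 2·17^2
λ_0 = (4, 7)
λ_1 = (6, 13)
λ_2 = (7, 2)

((4, 7), (6, 13), (7, 2))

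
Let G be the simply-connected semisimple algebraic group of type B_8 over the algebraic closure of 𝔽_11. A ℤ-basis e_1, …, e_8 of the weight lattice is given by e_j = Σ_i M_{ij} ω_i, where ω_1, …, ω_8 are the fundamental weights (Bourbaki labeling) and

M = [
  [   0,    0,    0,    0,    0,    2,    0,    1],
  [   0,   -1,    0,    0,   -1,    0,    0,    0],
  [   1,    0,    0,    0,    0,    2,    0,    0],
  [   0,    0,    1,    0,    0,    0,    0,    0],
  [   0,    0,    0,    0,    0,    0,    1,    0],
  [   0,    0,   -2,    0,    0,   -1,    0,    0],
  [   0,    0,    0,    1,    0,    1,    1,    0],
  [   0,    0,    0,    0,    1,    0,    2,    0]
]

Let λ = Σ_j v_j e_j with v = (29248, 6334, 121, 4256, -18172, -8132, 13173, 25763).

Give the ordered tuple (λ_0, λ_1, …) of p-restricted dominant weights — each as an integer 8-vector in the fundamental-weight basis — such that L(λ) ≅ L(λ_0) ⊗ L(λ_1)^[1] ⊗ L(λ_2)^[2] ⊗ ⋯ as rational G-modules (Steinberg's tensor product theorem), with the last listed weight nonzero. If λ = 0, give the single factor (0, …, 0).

Compute c_i = Σ_j M_{ij} v_j with v = (29248, 6334, 121, 4256, -18172, -8132, 13173, 25763):
  c_1 = 0·29248 + 0·6334 + 0·121 + 0·4256 + (0)·(-18172) + (2)·(-8132) + 0·13173 + 1·25763 = 9499
  c_2 = 0·29248 + (-1)·(6334) + 0·121 + 0·4256 + (-1)·(-18172) + (0)·(-8132) + 0·13173 + 0·25763 = 11838
  c_3 = 1·29248 + 0·6334 + 0·121 + 0·4256 + (0)·(-18172) + (2)·(-8132) + 0·13173 + 0·25763 = 12984
  c_4 = 0·29248 + 0·6334 + 1·121 + 0·4256 + (0)·(-18172) + (0)·(-8132) + 0·13173 + 0·25763 = 121
  c_5 = 0·29248 + 0·6334 + 0·121 + 0·4256 + (0)·(-18172) + (0)·(-8132) + 1·13173 + 0·25763 = 13173
  c_6 = 0·29248 + 0·6334 + (-2)·(121) + 0·4256 + (0)·(-18172) + (-1)·(-8132) + 0·13173 + 0·25763 = 7890
  c_7 = 0·29248 + 0·6334 + 0·121 + 1·4256 + (0)·(-18172) + (1)·(-8132) + 1·13173 + 0·25763 = 9297
  c_8 = 0·29248 + 0·6334 + 0·121 + 0·4256 + (1)·(-18172) + (0)·(-8132) + 2·13173 + 0·25763 = 8174
Writing each c_i in base p = 11:
  c_1 = 9499 = 6·11^0 + 5·11^1 + 1·11^2 + 7·11^3
  c_2 = 11838 = 2·11^0 + 9·11^1 + 9·11^2 + 8·11^3
  c_3 = 12984 = 4·11^0 + 3·11^1 + 8·11^2 + 9·11^3
  c_4 = 121 = 0·11^0 + 0·11^1 + 1·11^2
  c_5 = 13173 = 6·11^0 + 9·11^1 + 9·11^2 + 9·11^3
  c_6 = 7890 = 3·11^0 + 2·11^1 + 10·11^2 + 5·11^3
  c_7 = 9297 = 2·11^0 + 9·11^1 + 10·11^2 + 6·11^3
  c_8 = 8174 = 1·11^0 + 6·11^1 + 1·11^2 + 6·11^3
λ_0 = (6, 2, 4, 0, 6, 3, 2, 1)
λ_1 = (5, 9, 3, 0, 9, 2, 9, 6)
λ_2 = (1, 9, 8, 1, 9, 10, 10, 1)
λ_3 = (7, 8, 9, 0, 9, 5, 6, 6)

((6, 2, 4, 0, 6, 3, 2, 1), (5, 9, 3, 0, 9, 2, 9, 6), (1, 9, 8, 1, 9, 10, 10, 1), (7, 8, 9, 0, 9, 5, 6, 6))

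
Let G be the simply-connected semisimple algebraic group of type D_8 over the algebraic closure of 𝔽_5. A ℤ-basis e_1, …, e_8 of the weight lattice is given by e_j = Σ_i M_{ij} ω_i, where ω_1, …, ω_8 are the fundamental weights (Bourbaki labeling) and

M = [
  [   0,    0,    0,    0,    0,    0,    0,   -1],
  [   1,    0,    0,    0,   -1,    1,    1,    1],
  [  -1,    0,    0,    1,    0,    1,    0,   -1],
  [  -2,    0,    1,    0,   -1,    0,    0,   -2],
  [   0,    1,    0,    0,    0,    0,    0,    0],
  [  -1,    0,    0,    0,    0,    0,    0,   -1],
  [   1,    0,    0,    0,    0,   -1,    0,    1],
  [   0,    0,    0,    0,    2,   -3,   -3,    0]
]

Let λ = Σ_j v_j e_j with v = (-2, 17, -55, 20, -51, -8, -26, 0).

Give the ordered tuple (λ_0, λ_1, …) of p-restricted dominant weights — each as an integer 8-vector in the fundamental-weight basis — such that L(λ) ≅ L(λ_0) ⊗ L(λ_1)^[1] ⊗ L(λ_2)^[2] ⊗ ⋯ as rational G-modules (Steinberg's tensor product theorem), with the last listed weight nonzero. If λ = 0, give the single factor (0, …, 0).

((0, 0, 4, 0, 2, 2, 1, 0), (0, 3, 2, 0, 3, 0, 1, 0))

ω-coordinates c = M·v, v = (-2, 17, -55, 20, -51, -8, -26, 0):
  c_1 = (0)·(-2) + (0)·(17) + (0)·(-55) + (0)·(20) + (0)·(-51) + (0)·(-8) + (0)·(-26) + (-1)·(0) = 0
  c_2 = (1)·(-2) + (0)·(17) + (0)·(-55) + (0)·(20) + (-1)·(-51) + (1)·(-8) + (1)·(-26) + (1)·(0) = 15
  c_3 = (-1)·(-2) + (0)·(17) + (0)·(-55) + (1)·(20) + (0)·(-51) + (1)·(-8) + (0)·(-26) + (-1)·(0) = 14
  c_4 = (-2)·(-2) + (0)·(17) + (1)·(-55) + (0)·(20) + (-1)·(-51) + (0)·(-8) + (0)·(-26) + (-2)·(0) = 0
  c_5 = (0)·(-2) + (1)·(17) + (0)·(-55) + (0)·(20) + (0)·(-51) + (0)·(-8) + (0)·(-26) + (0)·(0) = 17
  c_6 = (-1)·(-2) + (0)·(17) + (0)·(-55) + (0)·(20) + (0)·(-51) + (0)·(-8) + (0)·(-26) + (-1)·(0) = 2
  c_7 = (1)·(-2) + (0)·(17) + (0)·(-55) + (0)·(20) + (0)·(-51) + (-1)·(-8) + (0)·(-26) + (1)·(0) = 6
  c_8 = (0)·(-2) + (0)·(17) + (0)·(-55) + (0)·(20) + (2)·(-51) + (-3)·(-8) + (-3)·(-26) + (0)·(0) = 0
Base-5 expansion of each c_i:
  c_1 = 0
  c_2 = 15 = 0·5^0 + 3·5^1
  c_3 = 14 = 4·5^0 + 2·5^1
  c_4 = 0
  c_5 = 17 = 2·5^0 + 3·5^1
  c_6 = 2 = 2·5^0
  c_7 = 6 = 1·5^0 + 1·5^1
  c_8 = 0
λ_0 = (0, 0, 4, 0, 2, 2, 1, 0)
λ_1 = (0, 3, 2, 0, 3, 0, 1, 0)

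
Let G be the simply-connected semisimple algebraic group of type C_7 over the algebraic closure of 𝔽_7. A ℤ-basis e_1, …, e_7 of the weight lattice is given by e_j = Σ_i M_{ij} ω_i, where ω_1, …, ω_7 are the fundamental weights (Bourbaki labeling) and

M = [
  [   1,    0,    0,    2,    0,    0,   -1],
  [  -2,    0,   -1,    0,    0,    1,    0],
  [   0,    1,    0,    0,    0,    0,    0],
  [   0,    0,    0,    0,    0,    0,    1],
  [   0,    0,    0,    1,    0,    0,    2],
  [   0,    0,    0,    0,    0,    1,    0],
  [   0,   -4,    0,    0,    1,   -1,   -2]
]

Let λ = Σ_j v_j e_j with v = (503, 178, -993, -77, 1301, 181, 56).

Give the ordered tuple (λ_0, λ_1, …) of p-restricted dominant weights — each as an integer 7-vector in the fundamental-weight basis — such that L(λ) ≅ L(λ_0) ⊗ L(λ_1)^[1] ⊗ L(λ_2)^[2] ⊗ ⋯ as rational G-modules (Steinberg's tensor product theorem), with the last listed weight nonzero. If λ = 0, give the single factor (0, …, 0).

((6, 0, 3, 0, 0, 6, 2), (6, 3, 4, 1, 5, 4, 0), (5, 3, 3, 1, 0, 3, 6))

Change of basis e → ω: c = M·v where v = (503, 178, -993, -77, 1301, 181, 56):
  c_1 = 1*503 + 0*178 + 0*-993 + 2*-77 + 0*1301 + 0*181 + -1*56 = 293
  c_2 = -2*503 + 0*178 + -1*-993 + 0*-77 + 0*1301 + 1*181 + 0*56 = 168
  c_3 = 0*503 + 1*178 + 0*-993 + 0*-77 + 0*1301 + 0*181 + 0*56 = 178
  c_4 = 0*503 + 0*178 + 0*-993 + 0*-77 + 0*1301 + 0*181 + 1*56 = 56
  c_5 = 0*503 + 0*178 + 0*-993 + 1*-77 + 0*1301 + 0*181 + 2*56 = 35
  c_6 = 0*503 + 0*178 + 0*-993 + 0*-77 + 0*1301 + 1*181 + 0*56 = 181
  c_7 = 0*503 + -4*178 + 0*-993 + 0*-77 + 1*1301 + -1*181 + -2*56 = 296
Writing each c_i in base p = 7:
  c_1 = 293 = 6·7^0 + 6·7^1 + 5·7^2
  c_2 = 168 = 0·7^0 + 3·7^1 + 3·7^2
  c_3 = 178 = 3·7^0 + 4·7^1 + 3·7^2
  c_4 = 56 = 0·7^0 + 1·7^1 + 1·7^2
  c_5 = 35 = 0·7^0 + 5·7^1
  c_6 = 181 = 6·7^0 + 4·7^1 + 3·7^2
  c_7 = 296 = 2·7^0 + 0·7^1 + 6·7^2
p-restricted factor λ_0 = (6, 0, 3, 0, 0, 6, 2)
p-restricted factor λ_1 = (6, 3, 4, 1, 5, 4, 0)
p-restricted factor λ_2 = (5, 3, 3, 1, 0, 3, 6)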